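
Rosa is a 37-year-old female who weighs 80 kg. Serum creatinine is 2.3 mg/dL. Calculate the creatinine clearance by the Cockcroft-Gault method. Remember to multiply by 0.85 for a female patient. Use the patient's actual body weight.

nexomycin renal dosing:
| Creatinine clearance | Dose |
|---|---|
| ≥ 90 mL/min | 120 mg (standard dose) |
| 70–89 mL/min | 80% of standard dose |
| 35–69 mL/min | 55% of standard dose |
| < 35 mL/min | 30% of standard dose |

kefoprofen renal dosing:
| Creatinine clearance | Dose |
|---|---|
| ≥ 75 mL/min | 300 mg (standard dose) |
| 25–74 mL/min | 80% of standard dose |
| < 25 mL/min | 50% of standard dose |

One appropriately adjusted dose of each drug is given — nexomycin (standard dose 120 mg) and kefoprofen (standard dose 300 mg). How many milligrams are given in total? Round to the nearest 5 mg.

305 mg

CrCl = (140 − 37) × 80 / (72 × 2.3) × 0.85 = 8240.0 / 165.60 × 0.85 ≈ 42.3 mL/min
CrCl ≈ 42 mL/min.
nexomycin: 35–69 mL/min → 55% of 120 mg = 66 mg.
kefoprofen: 25–74 mL/min → 80% of 300 mg = 240 mg.
Total = 66 + 240 = 306 mg.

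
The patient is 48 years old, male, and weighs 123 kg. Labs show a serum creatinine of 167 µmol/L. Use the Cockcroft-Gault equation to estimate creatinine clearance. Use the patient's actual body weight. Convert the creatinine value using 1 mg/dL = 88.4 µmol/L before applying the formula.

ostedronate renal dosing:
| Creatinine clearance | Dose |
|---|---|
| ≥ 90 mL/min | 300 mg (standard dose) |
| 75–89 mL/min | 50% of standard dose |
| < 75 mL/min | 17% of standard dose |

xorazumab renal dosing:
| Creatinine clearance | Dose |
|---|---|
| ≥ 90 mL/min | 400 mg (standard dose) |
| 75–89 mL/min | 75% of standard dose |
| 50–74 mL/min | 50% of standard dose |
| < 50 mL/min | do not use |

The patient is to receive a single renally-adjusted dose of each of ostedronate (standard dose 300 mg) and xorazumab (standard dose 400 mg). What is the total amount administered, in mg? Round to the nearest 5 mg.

SCr = 167 / 88.4 = 1.889 mg/dL
CrCl = (140 − 48) × 123 / (72 × 1.889) = 11316.0 / 136.01 ≈ 83.2 mL/min
CrCl ≈ 83 mL/min.
ostedronate: 75–89 mL/min → 50% of 300 mg = 150 mg.
xorazumab: 75–89 mL/min → 75% of 400 mg = 300 mg.
Total = 150 + 300 = 450 mg.

450 mg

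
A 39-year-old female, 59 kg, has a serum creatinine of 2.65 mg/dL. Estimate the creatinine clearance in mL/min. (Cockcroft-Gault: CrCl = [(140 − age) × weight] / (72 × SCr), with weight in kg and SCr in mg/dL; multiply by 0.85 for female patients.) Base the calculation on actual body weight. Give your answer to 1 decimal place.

CrCl = (140 − 39) × 59 / (72 × 2.65) × 0.85 = 5959.0 / 190.80 × 0.85 ≈ 26.5 mL/min

26.5 mL/min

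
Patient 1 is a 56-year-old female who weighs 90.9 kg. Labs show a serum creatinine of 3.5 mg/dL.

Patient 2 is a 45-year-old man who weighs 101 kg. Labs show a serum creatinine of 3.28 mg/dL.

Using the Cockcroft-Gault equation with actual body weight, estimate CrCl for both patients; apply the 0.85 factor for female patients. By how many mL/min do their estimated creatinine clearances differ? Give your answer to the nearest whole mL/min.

15 mL/min

Patient 1: CrCl = (140 − 56) × 90.9 / (72 × 3.5) × 0.85 = 7635.6 / 252.00 × 0.85 ≈ 25.8 mL/min
Patient 2: CrCl = (140 − 45) × 101 / (72 × 3.28) = 9595.0 / 236.16 ≈ 40.6 mL/min
|25.8 − 40.6| = 14.8 mL/min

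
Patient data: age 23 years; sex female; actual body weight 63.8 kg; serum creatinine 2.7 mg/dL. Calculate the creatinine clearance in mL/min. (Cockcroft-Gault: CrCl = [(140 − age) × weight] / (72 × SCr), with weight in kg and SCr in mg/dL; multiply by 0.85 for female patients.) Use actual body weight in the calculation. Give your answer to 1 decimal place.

CrCl = (140 − 23) × 63.8 / (72 × 2.7) × 0.85 = 7464.6 / 194.40 × 0.85 ≈ 32.6 mL/min

32.6 mL/min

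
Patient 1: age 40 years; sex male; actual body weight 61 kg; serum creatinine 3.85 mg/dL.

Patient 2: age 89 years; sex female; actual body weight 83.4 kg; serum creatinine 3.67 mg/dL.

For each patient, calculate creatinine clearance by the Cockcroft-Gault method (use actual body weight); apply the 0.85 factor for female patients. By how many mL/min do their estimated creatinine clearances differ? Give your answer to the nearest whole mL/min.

8 mL/min

Patient 1: CrCl = (140 − 40) × 61 / (72 × 3.85) = 6100.0 / 277.20 ≈ 22.0 mL/min
Patient 2: CrCl = (140 − 89) × 83.4 / (72 × 3.67) × 0.85 = 4253.4 / 264.24 × 0.85 ≈ 13.7 mL/min
|22.0 − 13.7| = 8.3 mL/min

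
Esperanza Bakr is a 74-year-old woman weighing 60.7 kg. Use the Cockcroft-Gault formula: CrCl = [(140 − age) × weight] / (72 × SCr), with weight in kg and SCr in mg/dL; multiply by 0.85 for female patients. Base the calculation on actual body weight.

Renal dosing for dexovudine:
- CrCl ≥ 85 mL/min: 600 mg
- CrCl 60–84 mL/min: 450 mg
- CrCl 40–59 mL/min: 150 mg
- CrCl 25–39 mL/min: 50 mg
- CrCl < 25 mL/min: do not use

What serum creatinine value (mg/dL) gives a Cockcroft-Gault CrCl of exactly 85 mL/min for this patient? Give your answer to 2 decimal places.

0.56 mg/dL

Standard dose requires CrCl ≥ 85 mL/min.
Set (140 − 74) × 60.7 × 0.85 / (72 × SCr) = 85
SCr = (140 − 74) × 60.7 × 0.85 / (72 × 85) = 0.556 mg/dL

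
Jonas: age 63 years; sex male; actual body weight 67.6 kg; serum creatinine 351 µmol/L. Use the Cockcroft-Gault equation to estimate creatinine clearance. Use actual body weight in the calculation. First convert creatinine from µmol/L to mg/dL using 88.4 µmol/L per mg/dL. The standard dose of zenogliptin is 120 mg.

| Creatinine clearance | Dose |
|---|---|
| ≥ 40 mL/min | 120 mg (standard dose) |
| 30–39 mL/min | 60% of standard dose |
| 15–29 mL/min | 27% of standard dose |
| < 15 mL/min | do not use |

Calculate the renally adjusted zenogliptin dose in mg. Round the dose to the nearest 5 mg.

SCr = 351 / 88.4 = 3.971 mg/dL
CrCl = (140 − 63) × 67.6 / (72 × 3.971) = 5205.2 / 285.91 ≈ 18.2 mL/min
CrCl ≈ 18 mL/min → bracket 15–29 mL/min.
27% of 120 mg = 32.4 mg → 30 mg

30 mg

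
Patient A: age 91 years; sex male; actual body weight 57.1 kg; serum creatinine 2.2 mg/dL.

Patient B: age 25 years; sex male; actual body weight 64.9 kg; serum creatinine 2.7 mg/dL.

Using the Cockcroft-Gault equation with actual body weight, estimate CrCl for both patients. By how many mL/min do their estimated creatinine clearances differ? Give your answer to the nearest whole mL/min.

21 mL/min

Patient A: CrCl = (140 − 91) × 57.1 / (72 × 2.2) = 2797.9 / 158.40 ≈ 17.7 mL/min
Patient B: CrCl = (140 − 25) × 64.9 / (72 × 2.7) = 7463.5 / 194.40 ≈ 38.4 mL/min
|17.7 − 38.4| = 20.7 mL/min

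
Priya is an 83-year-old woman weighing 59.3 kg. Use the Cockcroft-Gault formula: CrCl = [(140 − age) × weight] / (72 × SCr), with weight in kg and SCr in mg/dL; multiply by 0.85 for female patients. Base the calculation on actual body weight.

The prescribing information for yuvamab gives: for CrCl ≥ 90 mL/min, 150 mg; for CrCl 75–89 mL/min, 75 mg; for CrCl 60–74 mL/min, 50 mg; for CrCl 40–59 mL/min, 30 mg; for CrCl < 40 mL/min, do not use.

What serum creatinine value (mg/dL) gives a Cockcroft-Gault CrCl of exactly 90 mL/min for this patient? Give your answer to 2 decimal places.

Standard dose requires CrCl ≥ 90 mL/min.
Set (140 − 83) × 59.3 × 0.85 / (72 × SCr) = 90
SCr = (140 − 83) × 59.3 × 0.85 / (72 × 90) = 0.443 mg/dL

0.44 mg/dL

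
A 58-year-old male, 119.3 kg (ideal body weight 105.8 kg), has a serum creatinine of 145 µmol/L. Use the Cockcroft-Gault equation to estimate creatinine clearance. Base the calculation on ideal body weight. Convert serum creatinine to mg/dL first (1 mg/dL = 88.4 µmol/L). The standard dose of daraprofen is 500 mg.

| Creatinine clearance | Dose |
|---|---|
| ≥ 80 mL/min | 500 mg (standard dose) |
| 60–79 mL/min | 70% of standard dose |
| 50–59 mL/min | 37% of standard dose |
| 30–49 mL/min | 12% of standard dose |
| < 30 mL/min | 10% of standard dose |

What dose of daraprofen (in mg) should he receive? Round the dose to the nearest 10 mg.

350 mg

SCr = 145 / 88.4 = 1.64 mg/dL
CrCl = (140 − 58) × 105.8 / (72 × 1.64) = 8675.6 / 118.08 ≈ 73.5 mL/min
CrCl ≈ 73 mL/min → bracket 60–79 mL/min.
70% of 500 mg = 350 mg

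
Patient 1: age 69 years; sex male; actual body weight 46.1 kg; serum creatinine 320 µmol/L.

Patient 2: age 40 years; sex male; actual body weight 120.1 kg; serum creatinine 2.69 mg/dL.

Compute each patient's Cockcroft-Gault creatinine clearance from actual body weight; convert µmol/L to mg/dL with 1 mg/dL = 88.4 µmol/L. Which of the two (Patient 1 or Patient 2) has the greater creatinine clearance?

Patient 2

Patient 1: SCr = 320 / 88.4 = 3.62 mg/dL
Patient 1: CrCl = (140 − 69) × 46.1 / (72 × 3.62) = 3273.1 / 260.64 ≈ 12.6 mL/min
Patient 2: CrCl = (140 − 40) × 120.1 / (72 × 2.69) = 12010.0 / 193.68 ≈ 62.0 mL/min
12.6 vs 62.0 mL/min → Patient 2 is higher.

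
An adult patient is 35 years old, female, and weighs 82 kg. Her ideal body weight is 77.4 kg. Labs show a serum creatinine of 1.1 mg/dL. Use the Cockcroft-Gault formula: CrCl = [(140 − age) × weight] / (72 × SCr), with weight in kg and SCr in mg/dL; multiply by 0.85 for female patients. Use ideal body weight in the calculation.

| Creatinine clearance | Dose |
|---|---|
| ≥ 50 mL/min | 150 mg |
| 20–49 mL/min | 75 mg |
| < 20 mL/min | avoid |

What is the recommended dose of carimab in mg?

CrCl = (140 − 35) × 77.4 / (72 × 1.1) × 0.85 = 8127.0 / 79.20 × 0.85 ≈ 87.2 mL/min
CrCl ≈ 87 mL/min → bracket ≥ 50 mL/min.
Dose for this bracket: 150 mg.

150 mg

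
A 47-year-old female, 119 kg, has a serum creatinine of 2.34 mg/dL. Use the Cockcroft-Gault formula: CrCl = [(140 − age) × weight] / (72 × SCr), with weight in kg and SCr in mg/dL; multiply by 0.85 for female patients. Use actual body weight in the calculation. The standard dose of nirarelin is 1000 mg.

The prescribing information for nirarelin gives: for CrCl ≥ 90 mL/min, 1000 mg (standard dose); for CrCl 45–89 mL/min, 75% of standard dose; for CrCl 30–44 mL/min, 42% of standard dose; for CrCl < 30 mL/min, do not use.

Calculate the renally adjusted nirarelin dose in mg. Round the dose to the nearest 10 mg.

750 mg

CrCl = (140 − 47) × 119 / (72 × 2.34) × 0.85 = 11067.0 / 168.48 × 0.85 ≈ 55.8 mL/min
CrCl ≈ 56 mL/min → bracket 45–89 mL/min.
75% of 1000 mg = 750 mg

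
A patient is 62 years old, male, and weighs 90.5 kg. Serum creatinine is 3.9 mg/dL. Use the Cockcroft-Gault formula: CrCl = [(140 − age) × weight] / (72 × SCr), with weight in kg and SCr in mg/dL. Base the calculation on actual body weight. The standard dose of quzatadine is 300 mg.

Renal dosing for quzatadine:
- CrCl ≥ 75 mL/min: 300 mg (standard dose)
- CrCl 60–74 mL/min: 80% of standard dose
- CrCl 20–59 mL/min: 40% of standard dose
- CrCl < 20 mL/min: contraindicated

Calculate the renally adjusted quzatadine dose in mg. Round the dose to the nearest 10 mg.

120 mg

CrCl = (140 − 62) × 90.5 / (72 × 3.9) = 7059.0 / 280.80 ≈ 25.1 mL/min
CrCl ≈ 25 mL/min → bracket 20–59 mL/min.
40% of 300 mg = 120 mg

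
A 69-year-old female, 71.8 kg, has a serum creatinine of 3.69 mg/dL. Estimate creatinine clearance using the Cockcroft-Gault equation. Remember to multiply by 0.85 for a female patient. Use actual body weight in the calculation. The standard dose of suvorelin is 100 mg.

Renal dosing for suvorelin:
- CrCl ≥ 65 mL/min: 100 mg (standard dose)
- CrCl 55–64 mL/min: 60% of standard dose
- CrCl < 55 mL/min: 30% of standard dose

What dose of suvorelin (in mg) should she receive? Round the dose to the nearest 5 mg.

CrCl = (140 − 69) × 71.8 / (72 × 3.69) × 0.85 = 5097.8 / 265.68 × 0.85 ≈ 16.3 mL/min
CrCl ≈ 16 mL/min → bracket < 55 mL/min.
30% of 100 mg = 30 mg

30 mg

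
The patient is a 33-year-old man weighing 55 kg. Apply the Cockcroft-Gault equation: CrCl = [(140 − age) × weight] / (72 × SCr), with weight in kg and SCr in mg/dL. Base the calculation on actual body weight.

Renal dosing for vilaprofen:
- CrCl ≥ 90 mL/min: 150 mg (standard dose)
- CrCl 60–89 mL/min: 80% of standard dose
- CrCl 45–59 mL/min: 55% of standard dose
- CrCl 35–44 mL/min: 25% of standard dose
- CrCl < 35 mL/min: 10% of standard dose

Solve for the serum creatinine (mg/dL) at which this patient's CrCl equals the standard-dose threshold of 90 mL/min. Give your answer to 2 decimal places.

0.91 mg/dL

Standard dose requires CrCl ≥ 90 mL/min.
Set (140 − 33) × 55 / (72 × SCr) = 90
SCr = (140 − 33) × 55 / (72 × 90) = 0.908 mg/dL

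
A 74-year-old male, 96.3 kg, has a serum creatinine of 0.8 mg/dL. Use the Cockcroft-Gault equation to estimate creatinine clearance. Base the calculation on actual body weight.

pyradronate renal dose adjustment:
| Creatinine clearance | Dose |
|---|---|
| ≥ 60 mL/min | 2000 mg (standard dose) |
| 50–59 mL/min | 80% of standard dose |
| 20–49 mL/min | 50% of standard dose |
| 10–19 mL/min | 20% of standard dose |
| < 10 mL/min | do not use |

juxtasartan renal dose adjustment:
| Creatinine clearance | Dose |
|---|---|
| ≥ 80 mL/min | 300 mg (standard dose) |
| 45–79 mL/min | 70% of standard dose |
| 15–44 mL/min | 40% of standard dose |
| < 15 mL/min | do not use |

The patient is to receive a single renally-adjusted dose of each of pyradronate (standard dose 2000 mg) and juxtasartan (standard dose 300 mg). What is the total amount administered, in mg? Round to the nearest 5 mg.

2300 mg

CrCl = (140 − 74) × 96.3 / (72 × 0.8) = 6355.8 / 57.60 ≈ 110.3 mL/min
CrCl ≈ 110 mL/min.
pyradronate: ≥ 60 mL/min → 100% of 2000 mg = 2000 mg.
juxtasartan: ≥ 80 mL/min → 100% of 300 mg = 300 mg.
Total = 2000 + 300 = 2300 mg.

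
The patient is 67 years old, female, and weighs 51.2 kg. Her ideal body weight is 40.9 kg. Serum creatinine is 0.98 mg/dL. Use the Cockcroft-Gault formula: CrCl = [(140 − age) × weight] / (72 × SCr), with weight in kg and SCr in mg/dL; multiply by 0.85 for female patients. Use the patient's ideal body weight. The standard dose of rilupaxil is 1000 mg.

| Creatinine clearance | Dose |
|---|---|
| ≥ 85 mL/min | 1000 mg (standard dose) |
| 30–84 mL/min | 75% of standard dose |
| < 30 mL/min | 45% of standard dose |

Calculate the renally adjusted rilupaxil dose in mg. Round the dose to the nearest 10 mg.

750 mg

CrCl = (140 − 67) × 40.9 / (72 × 0.98) × 0.85 = 2985.7 / 70.56 × 0.85 ≈ 36.0 mL/min
CrCl ≈ 36 mL/min → bracket 30–84 mL/min.
75% of 1000 mg = 750 mg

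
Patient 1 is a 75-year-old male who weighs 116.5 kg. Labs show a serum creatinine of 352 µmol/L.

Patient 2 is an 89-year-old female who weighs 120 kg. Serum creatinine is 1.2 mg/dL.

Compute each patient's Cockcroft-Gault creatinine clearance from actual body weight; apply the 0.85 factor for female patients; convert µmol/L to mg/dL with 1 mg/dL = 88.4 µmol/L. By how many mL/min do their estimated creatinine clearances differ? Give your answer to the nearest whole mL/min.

Patient 1: SCr = 352 / 88.4 = 3.982 mg/dL
Patient 1: CrCl = (140 − 75) × 116.5 / (72 × 3.982) = 7572.5 / 286.70 ≈ 26.4 mL/min
Patient 2: CrCl = (140 − 89) × 120 / (72 × 1.2) × 0.85 = 6120.0 / 86.40 × 0.85 ≈ 60.2 mL/min
|26.4 − 60.2| = 33.8 mL/min

34 mL/min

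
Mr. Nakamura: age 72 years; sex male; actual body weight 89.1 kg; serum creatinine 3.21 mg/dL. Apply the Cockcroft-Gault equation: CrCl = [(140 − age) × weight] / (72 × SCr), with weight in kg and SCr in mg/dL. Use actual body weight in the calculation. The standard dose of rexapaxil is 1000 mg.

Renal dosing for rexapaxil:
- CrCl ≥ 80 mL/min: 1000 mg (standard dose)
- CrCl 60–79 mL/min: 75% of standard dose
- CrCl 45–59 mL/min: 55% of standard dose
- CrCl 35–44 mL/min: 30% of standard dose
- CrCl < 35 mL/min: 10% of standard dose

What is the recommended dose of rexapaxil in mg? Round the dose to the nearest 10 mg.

CrCl = (140 − 72) × 89.1 / (72 × 3.21) = 6058.8 / 231.12 ≈ 26.2 mL/min
CrCl ≈ 26 mL/min → bracket < 35 mL/min.
10% of 1000 mg = 100 mg

100 mg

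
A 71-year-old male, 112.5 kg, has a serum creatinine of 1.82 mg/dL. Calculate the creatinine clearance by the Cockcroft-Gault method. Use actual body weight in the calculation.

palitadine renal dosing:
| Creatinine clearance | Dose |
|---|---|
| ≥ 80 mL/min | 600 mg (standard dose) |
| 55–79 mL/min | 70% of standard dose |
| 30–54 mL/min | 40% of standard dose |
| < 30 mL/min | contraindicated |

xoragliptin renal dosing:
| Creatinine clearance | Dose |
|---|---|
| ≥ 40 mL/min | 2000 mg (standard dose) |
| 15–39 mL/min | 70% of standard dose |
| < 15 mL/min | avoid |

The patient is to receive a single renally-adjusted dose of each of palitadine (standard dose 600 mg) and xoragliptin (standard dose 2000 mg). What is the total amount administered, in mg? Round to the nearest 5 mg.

CrCl = (140 − 71) × 112.5 / (72 × 1.82) = 7762.5 / 131.04 ≈ 59.2 mL/min
CrCl ≈ 59 mL/min.
palitadine: 55–79 mL/min → 70% of 600 mg = 420 mg.
xoragliptin: ≥ 40 mL/min → 100% of 2000 mg = 2000 mg.
Total = 420 + 2000 = 2420 mg.

2420 mg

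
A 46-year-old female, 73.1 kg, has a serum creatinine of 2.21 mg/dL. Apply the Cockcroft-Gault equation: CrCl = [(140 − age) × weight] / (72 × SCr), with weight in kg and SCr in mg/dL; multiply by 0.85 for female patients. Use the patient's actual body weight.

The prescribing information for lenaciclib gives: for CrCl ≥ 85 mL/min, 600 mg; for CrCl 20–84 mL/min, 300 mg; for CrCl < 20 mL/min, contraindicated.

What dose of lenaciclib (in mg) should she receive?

CrCl = (140 − 46) × 73.1 / (72 × 2.21) × 0.85 = 6871.4 / 159.12 × 0.85 ≈ 36.7 mL/min
CrCl ≈ 37 mL/min → bracket 20–84 mL/min.
Dose for this bracket: 300 mg.

300 mg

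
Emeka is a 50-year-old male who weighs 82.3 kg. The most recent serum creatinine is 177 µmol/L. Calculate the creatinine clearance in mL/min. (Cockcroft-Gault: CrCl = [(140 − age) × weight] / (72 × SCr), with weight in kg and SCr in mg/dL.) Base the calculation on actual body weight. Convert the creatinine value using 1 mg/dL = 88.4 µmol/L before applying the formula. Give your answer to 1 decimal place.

SCr = 177 / 88.4 = 2.002 mg/dL
CrCl = (140 − 50) × 82.3 / (72 × 2.002) = 7407.0 / 144.14 ≈ 51.4 mL/min

51.4 mL/min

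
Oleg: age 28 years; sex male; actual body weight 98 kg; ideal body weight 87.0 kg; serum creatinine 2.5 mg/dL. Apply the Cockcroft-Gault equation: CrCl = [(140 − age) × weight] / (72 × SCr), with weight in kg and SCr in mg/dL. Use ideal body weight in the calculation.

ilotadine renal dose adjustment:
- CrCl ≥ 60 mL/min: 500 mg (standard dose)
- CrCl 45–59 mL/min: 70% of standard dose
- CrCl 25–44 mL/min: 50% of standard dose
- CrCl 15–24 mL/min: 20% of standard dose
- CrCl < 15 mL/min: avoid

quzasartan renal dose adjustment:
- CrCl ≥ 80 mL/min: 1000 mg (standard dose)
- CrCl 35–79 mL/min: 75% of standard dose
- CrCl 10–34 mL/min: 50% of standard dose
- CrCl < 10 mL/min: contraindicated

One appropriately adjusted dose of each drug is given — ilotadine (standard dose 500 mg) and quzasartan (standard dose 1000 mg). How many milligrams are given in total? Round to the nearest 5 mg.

1100 mg

CrCl = (140 − 28) × 87 / (72 × 2.5) = 9744.0 / 180.00 ≈ 54.1 mL/min
CrCl ≈ 54 mL/min.
ilotadine: 45–59 mL/min → 70% of 500 mg = 350 mg.
quzasartan: 35–79 mL/min → 75% of 1000 mg = 750 mg.
Total = 350 + 750 = 1100 mg.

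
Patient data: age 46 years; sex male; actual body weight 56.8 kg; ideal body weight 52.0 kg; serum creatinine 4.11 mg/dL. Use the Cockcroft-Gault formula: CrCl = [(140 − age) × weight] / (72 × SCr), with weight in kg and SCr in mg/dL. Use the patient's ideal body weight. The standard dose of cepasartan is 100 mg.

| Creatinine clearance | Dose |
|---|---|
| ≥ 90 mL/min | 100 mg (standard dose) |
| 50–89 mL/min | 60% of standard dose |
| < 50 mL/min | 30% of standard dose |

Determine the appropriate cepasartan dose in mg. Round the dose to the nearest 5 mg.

CrCl = (140 − 46) × 52 / (72 × 4.11) = 4888.0 / 295.92 ≈ 16.5 mL/min
CrCl ≈ 17 mL/min → bracket < 50 mL/min.
30% of 100 mg = 30 mg

30 mg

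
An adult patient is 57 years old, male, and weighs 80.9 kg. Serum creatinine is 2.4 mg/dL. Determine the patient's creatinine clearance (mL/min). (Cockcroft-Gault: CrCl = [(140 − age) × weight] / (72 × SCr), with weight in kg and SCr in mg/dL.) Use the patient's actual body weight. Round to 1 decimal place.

CrCl = (140 − 57) × 80.9 / (72 × 2.4) = 6714.7 / 172.80 ≈ 38.9 mL/min

38.9 mL/min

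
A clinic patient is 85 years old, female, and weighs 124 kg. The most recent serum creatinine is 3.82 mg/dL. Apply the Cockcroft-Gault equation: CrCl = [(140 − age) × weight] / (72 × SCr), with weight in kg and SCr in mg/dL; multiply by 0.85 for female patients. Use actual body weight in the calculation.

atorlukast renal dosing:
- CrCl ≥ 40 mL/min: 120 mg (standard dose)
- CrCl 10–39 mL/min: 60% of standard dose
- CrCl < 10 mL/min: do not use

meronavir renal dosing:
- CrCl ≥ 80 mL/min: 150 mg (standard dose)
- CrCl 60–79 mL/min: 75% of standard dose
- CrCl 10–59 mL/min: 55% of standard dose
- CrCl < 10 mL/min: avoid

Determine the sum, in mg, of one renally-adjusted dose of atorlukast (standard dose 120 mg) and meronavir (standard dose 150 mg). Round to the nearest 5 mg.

CrCl = (140 − 85) × 124 / (72 × 3.82) × 0.85 = 6820.0 / 275.04 × 0.85 ≈ 21.1 mL/min
CrCl ≈ 21 mL/min.
atorlukast: 10–39 mL/min → 60% of 120 mg = 72 mg.
meronavir: 10–59 mL/min → 55% of 150 mg = 82.5 mg.
Total = 72 + 82.5 = 154.5 mg.

155 mg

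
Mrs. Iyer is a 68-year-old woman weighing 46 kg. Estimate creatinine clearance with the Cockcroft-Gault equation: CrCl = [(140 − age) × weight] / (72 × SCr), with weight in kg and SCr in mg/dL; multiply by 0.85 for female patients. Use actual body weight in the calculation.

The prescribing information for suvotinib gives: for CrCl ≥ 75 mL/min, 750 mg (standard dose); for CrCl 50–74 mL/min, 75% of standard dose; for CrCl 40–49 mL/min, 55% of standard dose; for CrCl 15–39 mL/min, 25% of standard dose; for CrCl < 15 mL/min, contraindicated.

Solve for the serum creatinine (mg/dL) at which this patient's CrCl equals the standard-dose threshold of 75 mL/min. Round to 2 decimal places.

0.52 mg/dL

Standard dose requires CrCl ≥ 75 mL/min.
Set (140 − 68) × 46 × 0.85 / (72 × SCr) = 75
SCr = (140 − 68) × 46 × 0.85 / (72 × 75) = 0.521 mg/dL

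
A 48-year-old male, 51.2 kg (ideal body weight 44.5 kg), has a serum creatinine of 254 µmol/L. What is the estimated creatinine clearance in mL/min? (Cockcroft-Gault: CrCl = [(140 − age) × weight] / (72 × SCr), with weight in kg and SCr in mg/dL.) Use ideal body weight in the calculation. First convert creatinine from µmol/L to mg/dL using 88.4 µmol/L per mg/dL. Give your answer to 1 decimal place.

19.8 mL/min

SCr = 254 / 88.4 = 2.873 mg/dL
CrCl = (140 − 48) × 44.5 / (72 × 2.873) = 4094.0 / 206.86 ≈ 19.8 mL/min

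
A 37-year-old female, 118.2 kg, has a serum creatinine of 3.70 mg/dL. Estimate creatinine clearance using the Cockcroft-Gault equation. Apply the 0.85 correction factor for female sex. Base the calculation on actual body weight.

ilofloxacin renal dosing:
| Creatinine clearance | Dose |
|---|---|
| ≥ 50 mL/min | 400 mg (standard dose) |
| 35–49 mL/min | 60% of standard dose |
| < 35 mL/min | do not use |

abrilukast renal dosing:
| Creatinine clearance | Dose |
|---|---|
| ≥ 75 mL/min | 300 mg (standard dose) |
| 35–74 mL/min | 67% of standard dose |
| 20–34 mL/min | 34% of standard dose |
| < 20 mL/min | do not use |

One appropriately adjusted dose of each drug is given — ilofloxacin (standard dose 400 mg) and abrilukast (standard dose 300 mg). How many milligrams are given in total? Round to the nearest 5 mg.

CrCl = (140 − 37) × 118.2 / (72 × 3.7) × 0.85 = 12174.6 / 266.40 × 0.85 ≈ 38.8 mL/min
CrCl ≈ 39 mL/min.
ilofloxacin: 35–49 mL/min → 60% of 400 mg = 240 mg.
abrilukast: 35–74 mL/min → 67% of 300 mg = 201 mg.
Total = 240 + 201 = 441 mg.

440 mg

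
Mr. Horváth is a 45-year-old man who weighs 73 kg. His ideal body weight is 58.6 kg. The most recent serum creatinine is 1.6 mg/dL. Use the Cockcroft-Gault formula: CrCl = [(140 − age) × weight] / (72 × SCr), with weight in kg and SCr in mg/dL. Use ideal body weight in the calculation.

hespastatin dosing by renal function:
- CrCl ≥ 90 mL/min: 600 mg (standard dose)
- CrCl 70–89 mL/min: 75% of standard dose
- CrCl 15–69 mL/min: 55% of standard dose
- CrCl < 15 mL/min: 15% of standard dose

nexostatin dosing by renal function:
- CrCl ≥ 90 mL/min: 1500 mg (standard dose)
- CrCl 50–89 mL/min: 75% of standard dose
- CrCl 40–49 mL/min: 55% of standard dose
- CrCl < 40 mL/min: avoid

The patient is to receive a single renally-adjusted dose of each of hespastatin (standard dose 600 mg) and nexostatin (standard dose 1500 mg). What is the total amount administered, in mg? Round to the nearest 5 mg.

CrCl = (140 − 45) × 58.6 / (72 × 1.6) = 5567.0 / 115.20 ≈ 48.3 mL/min
CrCl ≈ 48 mL/min.
hespastatin: 15–69 mL/min → 55% of 600 mg = 330 mg.
nexostatin: 40–49 mL/min → 55% of 1500 mg = 825 mg.
Total = 330 + 825 = 1155 mg.

1155 mg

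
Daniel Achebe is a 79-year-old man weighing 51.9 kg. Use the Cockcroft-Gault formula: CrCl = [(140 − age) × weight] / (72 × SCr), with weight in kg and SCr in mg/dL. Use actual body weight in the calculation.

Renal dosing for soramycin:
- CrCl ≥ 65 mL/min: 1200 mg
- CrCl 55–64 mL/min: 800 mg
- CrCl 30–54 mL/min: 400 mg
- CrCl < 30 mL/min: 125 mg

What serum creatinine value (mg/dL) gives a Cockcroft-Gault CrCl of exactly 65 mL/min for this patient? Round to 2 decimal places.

0.68 mg/dL

Standard dose requires CrCl ≥ 65 mL/min.
Set (140 − 79) × 51.9 / (72 × SCr) = 65
SCr = (140 − 79) × 51.9 / (72 × 65) = 0.676 mg/dL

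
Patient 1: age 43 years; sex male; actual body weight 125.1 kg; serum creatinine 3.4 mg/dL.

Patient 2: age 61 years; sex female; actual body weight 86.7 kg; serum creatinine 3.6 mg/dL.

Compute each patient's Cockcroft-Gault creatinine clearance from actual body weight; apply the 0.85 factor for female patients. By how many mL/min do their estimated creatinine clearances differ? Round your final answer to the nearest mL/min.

27 mL/min

Patient 1: CrCl = (140 − 43) × 125.1 / (72 × 3.4) = 12134.7 / 244.80 ≈ 49.6 mL/min
Patient 2: CrCl = (140 − 61) × 86.7 / (72 × 3.6) × 0.85 = 6849.3 / 259.20 × 0.85 ≈ 22.5 mL/min
|49.6 − 22.5| = 27.1 mL/min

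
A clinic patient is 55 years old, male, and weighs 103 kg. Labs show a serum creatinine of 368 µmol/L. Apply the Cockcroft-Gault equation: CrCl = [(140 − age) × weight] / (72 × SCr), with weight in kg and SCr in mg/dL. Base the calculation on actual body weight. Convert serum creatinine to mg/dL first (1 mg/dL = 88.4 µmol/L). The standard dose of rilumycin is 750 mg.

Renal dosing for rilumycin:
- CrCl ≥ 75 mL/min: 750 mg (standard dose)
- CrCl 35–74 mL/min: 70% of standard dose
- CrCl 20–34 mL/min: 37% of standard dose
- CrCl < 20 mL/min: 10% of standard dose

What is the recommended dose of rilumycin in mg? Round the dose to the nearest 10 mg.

SCr = 368 / 88.4 = 4.163 mg/dL
CrCl = (140 − 55) × 103 / (72 × 4.163) = 8755.0 / 299.74 ≈ 29.2 mL/min
CrCl ≈ 29 mL/min → bracket 20–34 mL/min.
37% of 750 mg = 277.5 mg → 280 mg

280 mg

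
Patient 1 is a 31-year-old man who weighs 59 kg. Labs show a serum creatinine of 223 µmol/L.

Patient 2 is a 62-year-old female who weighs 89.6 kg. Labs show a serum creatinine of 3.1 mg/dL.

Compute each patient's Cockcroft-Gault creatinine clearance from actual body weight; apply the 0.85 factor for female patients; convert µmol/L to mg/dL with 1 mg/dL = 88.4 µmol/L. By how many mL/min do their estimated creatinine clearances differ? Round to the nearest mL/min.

9 mL/min

Patient 1: SCr = 223 / 88.4 = 2.523 mg/dL
Patient 1: CrCl = (140 − 31) × 59 / (72 × 2.523) = 6431.0 / 181.66 ≈ 35.4 mL/min
Patient 2: CrCl = (140 − 62) × 89.6 / (72 × 3.1) × 0.85 = 6988.8 / 223.20 × 0.85 ≈ 26.6 mL/min
|35.4 − 26.6| = 8.8 mL/min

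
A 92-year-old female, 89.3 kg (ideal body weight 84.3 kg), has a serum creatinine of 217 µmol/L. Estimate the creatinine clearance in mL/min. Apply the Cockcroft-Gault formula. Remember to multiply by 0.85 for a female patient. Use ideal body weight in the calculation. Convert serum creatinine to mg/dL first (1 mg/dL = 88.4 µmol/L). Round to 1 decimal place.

SCr = 217 / 88.4 = 2.455 mg/dL
CrCl = (140 − 92) × 84.3 / (72 × 2.455) × 0.85 = 4046.4 / 176.76 × 0.85 ≈ 19.5 mL/min

19.5 mL/min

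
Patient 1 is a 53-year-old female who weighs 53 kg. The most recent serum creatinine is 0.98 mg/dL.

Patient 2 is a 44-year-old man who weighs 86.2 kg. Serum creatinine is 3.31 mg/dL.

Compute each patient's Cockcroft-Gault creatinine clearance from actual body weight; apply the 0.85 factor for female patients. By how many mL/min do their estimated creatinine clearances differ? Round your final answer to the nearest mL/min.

Patient 1: CrCl = (140 − 53) × 53 / (72 × 0.98) × 0.85 = 4611.0 / 70.56 × 0.85 ≈ 55.5 mL/min
Patient 2: CrCl = (140 − 44) × 86.2 / (72 × 3.31) = 8275.2 / 238.32 ≈ 34.7 mL/min
|55.5 − 34.7| = 20.8 mL/min

21 mL/min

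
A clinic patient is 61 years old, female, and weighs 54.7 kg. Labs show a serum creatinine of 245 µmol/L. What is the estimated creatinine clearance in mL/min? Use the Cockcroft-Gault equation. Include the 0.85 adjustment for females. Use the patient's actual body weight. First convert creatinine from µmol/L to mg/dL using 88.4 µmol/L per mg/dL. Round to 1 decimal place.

18.4 mL/min

SCr = 245 / 88.4 = 2.771 mg/dL
CrCl = (140 − 61) × 54.7 / (72 × 2.771) × 0.85 = 4321.3 / 199.51 × 0.85 ≈ 18.4 mL/min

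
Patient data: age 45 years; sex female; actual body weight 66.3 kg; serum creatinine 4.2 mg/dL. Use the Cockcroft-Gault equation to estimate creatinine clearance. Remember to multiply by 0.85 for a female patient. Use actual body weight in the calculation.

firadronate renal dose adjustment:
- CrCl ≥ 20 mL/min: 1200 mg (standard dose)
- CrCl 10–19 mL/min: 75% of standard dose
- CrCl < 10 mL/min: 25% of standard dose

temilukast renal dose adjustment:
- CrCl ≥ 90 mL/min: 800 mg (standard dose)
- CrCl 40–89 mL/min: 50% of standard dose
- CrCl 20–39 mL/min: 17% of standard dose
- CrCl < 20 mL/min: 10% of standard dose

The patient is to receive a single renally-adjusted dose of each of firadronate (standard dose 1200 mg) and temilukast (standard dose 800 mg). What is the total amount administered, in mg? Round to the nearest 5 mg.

CrCl = (140 − 45) × 66.3 / (72 × 4.2) × 0.85 = 6298.5 / 302.40 × 0.85 ≈ 17.7 mL/min
CrCl ≈ 18 mL/min.
firadronate: 10–19 mL/min → 75% of 1200 mg = 900 mg.
temilukast: < 20 mL/min → 10% of 800 mg = 80 mg.
Total = 900 + 80 = 980 mg.

980 mg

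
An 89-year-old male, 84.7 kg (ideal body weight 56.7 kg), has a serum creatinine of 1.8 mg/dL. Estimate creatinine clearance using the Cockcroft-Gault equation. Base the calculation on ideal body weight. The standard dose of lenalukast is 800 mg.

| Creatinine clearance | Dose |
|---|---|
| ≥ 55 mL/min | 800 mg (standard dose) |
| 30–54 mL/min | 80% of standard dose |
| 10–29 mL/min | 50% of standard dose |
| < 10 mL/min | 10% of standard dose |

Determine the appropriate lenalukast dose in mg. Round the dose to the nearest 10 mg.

CrCl = (140 − 89) × 56.7 / (72 × 1.8) = 2891.7 / 129.60 ≈ 22.3 mL/min
CrCl ≈ 22 mL/min → bracket 10–29 mL/min.
50% of 800 mg = 400 mg

400 mg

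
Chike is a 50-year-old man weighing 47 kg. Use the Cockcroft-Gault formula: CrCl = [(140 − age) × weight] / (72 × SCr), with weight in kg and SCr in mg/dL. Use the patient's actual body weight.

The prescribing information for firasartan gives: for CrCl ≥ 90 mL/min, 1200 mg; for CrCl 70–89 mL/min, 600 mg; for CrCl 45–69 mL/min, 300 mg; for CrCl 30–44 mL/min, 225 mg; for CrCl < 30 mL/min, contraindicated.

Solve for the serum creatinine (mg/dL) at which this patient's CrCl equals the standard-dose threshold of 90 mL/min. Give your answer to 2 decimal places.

Standard dose requires CrCl ≥ 90 mL/min.
Set (140 − 50) × 47 / (72 × SCr) = 90
SCr = (140 − 50) × 47 / (72 × 90) = 0.653 mg/dL

0.65 mg/dL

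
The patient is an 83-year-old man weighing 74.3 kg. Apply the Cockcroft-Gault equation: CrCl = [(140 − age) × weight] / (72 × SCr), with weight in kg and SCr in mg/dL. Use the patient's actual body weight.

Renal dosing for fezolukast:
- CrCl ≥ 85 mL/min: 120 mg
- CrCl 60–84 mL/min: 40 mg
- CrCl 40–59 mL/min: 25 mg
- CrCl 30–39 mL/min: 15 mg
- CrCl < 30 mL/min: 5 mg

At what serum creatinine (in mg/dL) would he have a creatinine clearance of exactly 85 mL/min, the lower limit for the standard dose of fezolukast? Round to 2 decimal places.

Standard dose requires CrCl ≥ 85 mL/min.
Set (140 − 83) × 74.3 / (72 × SCr) = 85
SCr = (140 − 83) × 74.3 / (72 × 85) = 0.692 mg/dL

0.69 mg/dL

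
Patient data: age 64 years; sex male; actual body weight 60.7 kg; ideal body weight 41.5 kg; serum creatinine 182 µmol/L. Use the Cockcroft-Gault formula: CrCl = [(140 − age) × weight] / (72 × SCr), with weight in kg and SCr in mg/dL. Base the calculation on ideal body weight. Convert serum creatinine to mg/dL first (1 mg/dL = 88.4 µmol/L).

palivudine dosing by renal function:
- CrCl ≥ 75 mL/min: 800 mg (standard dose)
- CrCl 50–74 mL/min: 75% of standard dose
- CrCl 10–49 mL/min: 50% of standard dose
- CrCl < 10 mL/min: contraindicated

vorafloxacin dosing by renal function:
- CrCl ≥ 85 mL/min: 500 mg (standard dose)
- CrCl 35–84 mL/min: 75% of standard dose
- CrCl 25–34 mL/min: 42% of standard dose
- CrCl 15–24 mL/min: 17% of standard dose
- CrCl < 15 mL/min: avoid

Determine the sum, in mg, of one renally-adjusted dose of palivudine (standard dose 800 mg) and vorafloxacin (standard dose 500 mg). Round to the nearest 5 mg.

SCr = 182 / 88.4 = 2.059 mg/dL
CrCl = (140 − 64) × 41.5 / (72 × 2.059) = 3154.0 / 148.25 ≈ 21.3 mL/min
CrCl ≈ 21 mL/min.
palivudine: 10–49 mL/min → 50% of 800 mg = 400 mg.
vorafloxacin: 15–24 mL/min → 17% of 500 mg = 85 mg.
Total = 400 + 85 = 485 mg.

485 mg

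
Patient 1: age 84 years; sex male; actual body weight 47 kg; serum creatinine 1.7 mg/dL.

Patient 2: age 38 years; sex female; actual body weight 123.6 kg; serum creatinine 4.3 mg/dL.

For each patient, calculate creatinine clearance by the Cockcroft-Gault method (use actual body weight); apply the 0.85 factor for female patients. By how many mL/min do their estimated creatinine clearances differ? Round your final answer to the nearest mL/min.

13 mL/min

Patient 1: CrCl = (140 − 84) × 47 / (72 × 1.7) = 2632.0 / 122.40 ≈ 21.5 mL/min
Patient 2: CrCl = (140 − 38) × 123.6 / (72 × 4.3) × 0.85 = 12607.2 / 309.60 × 0.85 ≈ 34.6 mL/min
|21.5 − 34.6| = 13.1 mL/min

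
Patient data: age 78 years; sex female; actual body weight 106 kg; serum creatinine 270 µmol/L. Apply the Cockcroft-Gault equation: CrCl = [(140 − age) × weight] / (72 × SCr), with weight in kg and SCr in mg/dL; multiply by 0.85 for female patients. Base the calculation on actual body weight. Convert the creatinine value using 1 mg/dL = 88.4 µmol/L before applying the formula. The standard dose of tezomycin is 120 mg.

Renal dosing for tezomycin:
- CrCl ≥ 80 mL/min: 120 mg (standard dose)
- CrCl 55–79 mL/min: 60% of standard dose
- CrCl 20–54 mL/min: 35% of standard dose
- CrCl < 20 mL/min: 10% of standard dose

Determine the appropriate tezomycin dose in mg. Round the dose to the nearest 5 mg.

SCr = 270 / 88.4 = 3.054 mg/dL
CrCl = (140 − 78) × 106 / (72 × 3.054) × 0.85 = 6572.0 / 219.89 × 0.85 ≈ 25.4 mL/min
CrCl ≈ 25 mL/min → bracket 20–54 mL/min.
35% of 120 mg = 42 mg → 40 mg

40 mg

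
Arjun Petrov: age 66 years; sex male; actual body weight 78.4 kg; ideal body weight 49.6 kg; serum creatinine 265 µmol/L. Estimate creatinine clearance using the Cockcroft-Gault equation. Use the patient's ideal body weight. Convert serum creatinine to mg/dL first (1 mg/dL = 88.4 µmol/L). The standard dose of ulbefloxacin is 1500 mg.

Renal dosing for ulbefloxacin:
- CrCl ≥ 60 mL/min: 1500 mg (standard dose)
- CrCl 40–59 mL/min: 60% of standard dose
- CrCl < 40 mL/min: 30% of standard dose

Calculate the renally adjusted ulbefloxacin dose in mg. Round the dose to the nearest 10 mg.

SCr = 265 / 88.4 = 2.998 mg/dL
CrCl = (140 − 66) × 49.6 / (72 × 2.998) = 3670.4 / 215.86 ≈ 17.0 mL/min
CrCl ≈ 17 mL/min → bracket < 40 mL/min.
30% of 1500 mg = 450 mg

450 mg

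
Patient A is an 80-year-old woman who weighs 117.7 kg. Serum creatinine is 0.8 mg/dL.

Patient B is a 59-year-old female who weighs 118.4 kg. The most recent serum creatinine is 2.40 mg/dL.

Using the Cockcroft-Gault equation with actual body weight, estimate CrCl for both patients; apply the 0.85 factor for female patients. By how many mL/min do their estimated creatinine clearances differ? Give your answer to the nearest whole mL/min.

57 mL/min

Patient A: CrCl = (140 − 80) × 117.7 / (72 × 0.8) × 0.85 = 7062.0 / 57.60 × 0.85 ≈ 104.2 mL/min
Patient B: CrCl = (140 − 59) × 118.4 / (72 × 2.4) × 0.85 = 9590.4 / 172.80 × 0.85 ≈ 47.2 mL/min
|104.2 − 47.2| = 57.0 mL/min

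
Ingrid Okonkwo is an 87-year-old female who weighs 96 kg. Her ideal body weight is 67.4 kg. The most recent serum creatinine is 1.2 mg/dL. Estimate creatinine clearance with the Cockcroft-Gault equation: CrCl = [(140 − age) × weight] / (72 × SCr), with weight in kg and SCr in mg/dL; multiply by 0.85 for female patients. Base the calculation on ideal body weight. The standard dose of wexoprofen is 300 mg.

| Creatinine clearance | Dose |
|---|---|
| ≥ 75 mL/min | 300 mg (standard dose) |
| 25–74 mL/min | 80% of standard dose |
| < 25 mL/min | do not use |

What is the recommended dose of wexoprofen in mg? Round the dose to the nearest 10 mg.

CrCl = (140 − 87) × 67.4 / (72 × 1.2) × 0.85 = 3572.2 / 86.40 × 0.85 ≈ 35.1 mL/min
CrCl ≈ 35 mL/min → bracket 25–74 mL/min.
80% of 300 mg = 240 mg

240 mg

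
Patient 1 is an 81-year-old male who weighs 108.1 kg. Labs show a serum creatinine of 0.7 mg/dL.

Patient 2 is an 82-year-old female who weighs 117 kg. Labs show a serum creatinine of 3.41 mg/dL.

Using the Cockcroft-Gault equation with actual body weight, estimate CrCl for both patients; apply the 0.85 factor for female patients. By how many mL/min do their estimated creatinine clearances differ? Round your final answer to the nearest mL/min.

103 mL/min

Patient 1: CrCl = (140 − 81) × 108.1 / (72 × 0.7) = 6377.9 / 50.40 ≈ 126.5 mL/min
Patient 2: CrCl = (140 − 82) × 117 / (72 × 3.41) × 0.85 = 6786.0 / 245.52 × 0.85 ≈ 23.5 mL/min
|126.5 − 23.5| = 103.0 mL/min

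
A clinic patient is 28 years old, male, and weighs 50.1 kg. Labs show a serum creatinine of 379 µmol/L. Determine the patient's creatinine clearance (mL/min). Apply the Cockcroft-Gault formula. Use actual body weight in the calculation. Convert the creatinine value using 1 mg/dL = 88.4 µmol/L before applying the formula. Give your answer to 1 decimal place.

18.2 mL/min

SCr = 379 / 88.4 = 4.287 mg/dL
CrCl = (140 − 28) × 50.1 / (72 × 4.287) = 5611.2 / 308.66 ≈ 18.2 mL/min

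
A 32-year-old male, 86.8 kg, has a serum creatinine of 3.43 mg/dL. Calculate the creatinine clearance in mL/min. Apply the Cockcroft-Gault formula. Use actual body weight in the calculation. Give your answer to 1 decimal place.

CrCl = (140 − 32) × 86.8 / (72 × 3.43) = 9374.4 / 246.96 ≈ 38.0 mL/min

38.0 mL/min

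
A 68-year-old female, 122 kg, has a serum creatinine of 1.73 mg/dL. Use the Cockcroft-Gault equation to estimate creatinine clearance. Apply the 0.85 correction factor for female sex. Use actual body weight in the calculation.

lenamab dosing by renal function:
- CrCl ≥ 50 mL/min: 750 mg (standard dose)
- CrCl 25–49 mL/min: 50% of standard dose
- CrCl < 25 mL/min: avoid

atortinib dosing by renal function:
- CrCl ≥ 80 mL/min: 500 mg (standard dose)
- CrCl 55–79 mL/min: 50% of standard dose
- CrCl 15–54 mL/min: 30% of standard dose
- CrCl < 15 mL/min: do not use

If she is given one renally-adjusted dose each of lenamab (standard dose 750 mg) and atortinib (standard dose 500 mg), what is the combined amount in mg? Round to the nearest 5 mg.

1000 mg

CrCl = (140 − 68) × 122 / (72 × 1.73) × 0.85 = 8784.0 / 124.56 × 0.85 ≈ 59.9 mL/min
CrCl ≈ 60 mL/min.
lenamab: ≥ 50 mL/min → 100% of 750 mg = 750 mg.
atortinib: 55–79 mL/min → 50% of 500 mg = 250 mg.
Total = 750 + 250 = 1000 mg.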